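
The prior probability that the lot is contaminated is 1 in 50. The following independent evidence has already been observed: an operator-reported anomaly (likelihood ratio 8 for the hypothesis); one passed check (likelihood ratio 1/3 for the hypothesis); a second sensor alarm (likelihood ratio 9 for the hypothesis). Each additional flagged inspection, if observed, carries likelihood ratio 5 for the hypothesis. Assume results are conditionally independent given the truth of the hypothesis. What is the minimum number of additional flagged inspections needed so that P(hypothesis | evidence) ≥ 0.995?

Prior odds = 0.02/0.98 = 1/49.
Combined Bayes factor of the evidence already in hand = 8 × (1/3) × 9 = 24.
Odds after that evidence = (1/49) × 24 = 24/49.
Target odds = 0.995/0.005 = 199.
Need 5ⁿ ≥ 199 ÷ (24/49) = 9751/24.
5³ = 125 falls short of 9751/24 but 5⁴ = 625 reaches it, so n = 4.

4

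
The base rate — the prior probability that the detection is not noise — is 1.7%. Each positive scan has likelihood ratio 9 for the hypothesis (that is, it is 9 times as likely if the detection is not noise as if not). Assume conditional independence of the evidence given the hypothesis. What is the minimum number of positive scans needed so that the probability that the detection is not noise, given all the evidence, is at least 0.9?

3

Prior odds = 0.017/0.983 = 17/983.
Likelihood ratio per positive scan = 9.
Target odds: 0.9 ÷ 0.1 = 9.
Need (17/983) × 9ⁿ ≥ 9, i.e. 9ⁿ ≥ 8847/17.
9² = 81 falls short of 8847/17 but 9³ = 729 reaches it, so n = 3.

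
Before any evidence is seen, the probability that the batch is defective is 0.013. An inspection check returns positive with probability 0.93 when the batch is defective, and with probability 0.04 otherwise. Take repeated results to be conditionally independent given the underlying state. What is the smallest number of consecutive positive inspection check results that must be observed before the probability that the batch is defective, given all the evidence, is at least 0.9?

3

Prior odds = 0.013/0.987 = 13/987.
Likelihood ratio of a positive result = 0.93/0.04 = 23.25.
Target odds: 0.9 ÷ 0.1 = 9.
Need (13/987) × 23.25ⁿ ≥ 9, i.e. 23.25ⁿ ≥ 8883/13.
23.25² = 540.5625 falls short of 8883/13 but 23.25³ = 804357/64 reaches it, so n = 3.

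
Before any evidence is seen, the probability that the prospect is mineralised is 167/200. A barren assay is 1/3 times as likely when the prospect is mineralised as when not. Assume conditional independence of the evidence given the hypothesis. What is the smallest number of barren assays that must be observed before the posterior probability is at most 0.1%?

8

Prior odds = 0.835/0.165 = 167/33.
Likelihood ratio per barren assay = 1/3.
Target posterior odds = 0.001/0.999 = 1/999.
Require (1/3)ⁿ ≤ 1/999 ÷ (167/33) = 11/55611.
(1/3)⁷ = 1/2187 is still above 11/55611 but (1/3)⁸ = 1/6561 is at or below it, so n = 8.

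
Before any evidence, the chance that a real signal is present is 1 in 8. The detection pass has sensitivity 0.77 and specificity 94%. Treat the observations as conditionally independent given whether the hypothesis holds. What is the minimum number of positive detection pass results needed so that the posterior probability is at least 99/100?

3

Prior odds: 0.125 ÷ 0.875 = 1/7.
False-positive rate = 1 − 0.94 = 0.06; likelihood ratio of a positive = 0.77/0.06 = 77/6.
Target posterior odds = 0.99/0.01 = 99.
Require (77/6)ⁿ ≥ 99 ÷ (1/7) = 693.
(77/6)² = 5929/36 falls short of 693 but (77/6)³ = 456533/216 reaches it, so n = 3.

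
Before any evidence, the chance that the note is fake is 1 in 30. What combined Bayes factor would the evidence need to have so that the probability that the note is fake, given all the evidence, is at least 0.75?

Prior odds = (1/30)/(29/30) = 1/29.
Target odds = 0.75/0.25 = 3.
Required Bayes factor = 3 ÷ (1/29) = 87.

87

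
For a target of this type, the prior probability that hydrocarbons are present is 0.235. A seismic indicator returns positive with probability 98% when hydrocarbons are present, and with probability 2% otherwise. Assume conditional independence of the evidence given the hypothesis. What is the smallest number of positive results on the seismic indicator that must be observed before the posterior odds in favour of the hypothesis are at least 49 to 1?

Prior odds = 0.235/0.765 = 47/153.
Likelihood ratio of a positive result = 0.98/0.02 = 49.
Target odds = 49.
Need (47/153) × 49ⁿ ≥ 49, i.e. 49ⁿ ≥ 7497/47.
49¹ = 49 falls short of 7497/47 but 49² = 2401 reaches it, so n = 2.

2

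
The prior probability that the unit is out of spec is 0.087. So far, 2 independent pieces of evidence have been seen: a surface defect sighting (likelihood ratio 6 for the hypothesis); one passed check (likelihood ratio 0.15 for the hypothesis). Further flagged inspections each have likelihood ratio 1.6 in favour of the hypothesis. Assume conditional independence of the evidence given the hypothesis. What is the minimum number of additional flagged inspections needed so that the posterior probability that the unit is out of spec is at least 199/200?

17

Prior odds = 0.087/0.913 = 87/913.
Combined Bayes factor of the evidence already in hand = 6 × 0.15 = 0.9.
Odds after that evidence = (87/913) × 0.9 = 783/9130.
Target odds = 0.995/0.005 = 199.
Need 1.6ⁿ ≥ 199 ÷ (783/9130) = 1816870/783.
1.6¹⁶ ≈1844.67 falls short of 1816870/783 but 1.6¹⁷ ≈2951.48 reaches it, so n = 17.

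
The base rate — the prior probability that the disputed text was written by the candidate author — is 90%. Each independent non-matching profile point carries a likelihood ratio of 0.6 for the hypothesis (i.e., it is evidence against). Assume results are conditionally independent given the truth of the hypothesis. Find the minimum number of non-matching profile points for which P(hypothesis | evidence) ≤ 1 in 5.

8

Prior odds = 0.9/0.1 = 9.
Likelihood ratio per non-matching profile point = 0.6.
Target odds: 0.2 ÷ 0.8 = 0.25.
Require 0.6ⁿ ≤ 0.25 ÷ 9 = 1/36.
0.6⁷ = 2187/78125 is still above 1/36 but 0.6⁸ = 6561/390625 is at or below it, so n = 8.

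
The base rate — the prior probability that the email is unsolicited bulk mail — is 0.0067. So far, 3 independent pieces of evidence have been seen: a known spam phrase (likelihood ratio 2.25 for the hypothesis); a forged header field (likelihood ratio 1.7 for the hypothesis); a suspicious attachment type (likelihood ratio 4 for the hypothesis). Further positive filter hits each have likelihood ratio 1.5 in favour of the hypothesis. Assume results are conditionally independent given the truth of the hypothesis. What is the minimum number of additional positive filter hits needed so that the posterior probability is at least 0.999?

23

Prior odds = 0.0067/0.9933 = 67/9933.
Combined Bayes factor of the evidence already in hand = 2.25 × 1.7 × 4 = 15.3.
Odds after that evidence = (67/9933) × 15.3 = 3417/33110.
Target odds = 0.999/0.001 = 999.
Need 1.5ⁿ ≥ 999 ÷ (3417/33110) = 11025630/1139.
1.5²² ≈7481.83 falls short of 11025630/1139 but 1.5²³ ≈11222.7 reaches it, so n = 23.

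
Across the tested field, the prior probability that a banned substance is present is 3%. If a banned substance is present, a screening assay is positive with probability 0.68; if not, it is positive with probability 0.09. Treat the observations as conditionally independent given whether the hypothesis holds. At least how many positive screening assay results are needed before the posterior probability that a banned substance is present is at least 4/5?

Prior odds: 0.03 ÷ 0.97 = 3/97.
Likelihood ratio of a positive = 0.68/0.09 = 68/9.
Target posterior odds = 0.8/0.2 = 4.
Need (3/97) × (68/9)ⁿ ≥ 4, i.e. (68/9)ⁿ ≥ 388/3.
(68/9)² = 4624/81 falls short of 388/3 but (68/9)³ = 314432/729 reaches it, so n = 3.

3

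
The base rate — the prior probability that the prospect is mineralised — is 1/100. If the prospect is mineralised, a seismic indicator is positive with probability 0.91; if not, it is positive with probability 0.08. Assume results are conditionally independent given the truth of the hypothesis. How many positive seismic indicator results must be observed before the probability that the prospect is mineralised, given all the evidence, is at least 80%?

3

Prior odds: 0.01 ÷ 0.99 = 1/99.
Likelihood ratio of a positive = 0.91/0.08 = 11.375.
Target posterior odds = 0.8/0.2 = 4.
Need (1/99) × 11.375ⁿ ≥ 4, i.e. 11.375ⁿ ≥ 396.
11.375² = 129.390625 falls short of 396 but 11.375³ = 753571/512 reaches it, so n = 3.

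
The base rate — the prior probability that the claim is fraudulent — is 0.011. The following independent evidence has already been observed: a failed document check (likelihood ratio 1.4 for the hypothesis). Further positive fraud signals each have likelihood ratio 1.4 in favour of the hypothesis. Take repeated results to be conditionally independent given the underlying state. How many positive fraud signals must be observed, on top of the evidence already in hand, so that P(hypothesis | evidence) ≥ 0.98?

Prior odds = 0.011/0.989 = 11/989.
Bayes factor of the evidence already in hand = 1.4.
Odds after that evidence = (11/989) × 1.4 = 77/4945.
Target odds = 0.98/0.02 = 49.
Need 1.4ⁿ ≥ 49 ÷ (77/4945) = 34615/11.
1.4²³ ≈2295.86 falls short of 34615/11 but 1.4²⁴ ≈3214.2 reaches it, so n = 24.

24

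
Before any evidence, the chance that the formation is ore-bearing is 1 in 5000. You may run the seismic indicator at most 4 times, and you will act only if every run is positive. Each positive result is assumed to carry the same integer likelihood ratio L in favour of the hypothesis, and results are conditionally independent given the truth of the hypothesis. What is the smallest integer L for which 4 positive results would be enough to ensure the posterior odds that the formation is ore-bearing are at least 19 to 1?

Prior odds = 0.0002/0.9998 = 1/4999.
Target odds = 19.
Need L⁴ ≥ 19 ÷ (1/4999) = 94981.
17⁴ = 83521 < 94981 ≤ 104976 = 18⁴, so L = 18.

18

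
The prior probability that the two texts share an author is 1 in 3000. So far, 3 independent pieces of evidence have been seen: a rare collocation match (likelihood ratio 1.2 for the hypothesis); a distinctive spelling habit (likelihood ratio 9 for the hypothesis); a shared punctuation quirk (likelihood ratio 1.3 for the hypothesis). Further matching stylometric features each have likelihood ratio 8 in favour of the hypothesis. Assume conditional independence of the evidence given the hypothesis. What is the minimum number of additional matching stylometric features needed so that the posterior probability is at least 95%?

4

Prior odds = (1/3000)/(2999/3000) = 1/2999.
Combined Bayes factor of the evidence already in hand = 1.2 × 9 × 1.3 = 14.04.
Odds after that evidence = (1/2999) × 14.04 = 351/74975.
Target odds = 0.95/0.05 = 19.
Need 8ⁿ ≥ 19 ÷ (351/74975) = 1424525/351.
8³ = 512 falls short of 1424525/351 but 8⁴ = 4096 reaches it, so n = 4.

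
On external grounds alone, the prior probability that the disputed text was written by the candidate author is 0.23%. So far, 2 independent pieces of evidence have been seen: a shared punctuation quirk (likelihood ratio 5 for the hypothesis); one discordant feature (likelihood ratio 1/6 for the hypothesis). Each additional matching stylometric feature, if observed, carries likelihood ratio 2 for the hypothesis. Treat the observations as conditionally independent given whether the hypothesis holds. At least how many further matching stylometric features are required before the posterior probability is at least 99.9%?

19

Prior odds = 0.0023/0.9977 = 23/9977.
Combined Bayes factor of the evidence already in hand = 5 × (1/6) = 5/6.
Odds after that evidence = (23/9977) × 5/6 = 115/59862.
Target odds = 0.999/0.001 = 999.
Need 2ⁿ ≥ 999 ÷ (115/59862) = 59802138/115.
2¹⁸ = 262144 falls short of 59802138/115 but 2¹⁹ = 524288 reaches it, so n = 19.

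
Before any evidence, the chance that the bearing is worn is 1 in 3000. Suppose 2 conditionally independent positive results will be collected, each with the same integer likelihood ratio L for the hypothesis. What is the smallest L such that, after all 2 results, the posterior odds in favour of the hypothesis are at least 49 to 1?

384

Prior odds = (1/3000)/(2999/3000) = 1/2999.
Target odds = 49.
Need L² ≥ 49 ÷ (1/2999) = 146951.
383² = 146689 < 146951 ≤ 147456 = 384², so L = 384.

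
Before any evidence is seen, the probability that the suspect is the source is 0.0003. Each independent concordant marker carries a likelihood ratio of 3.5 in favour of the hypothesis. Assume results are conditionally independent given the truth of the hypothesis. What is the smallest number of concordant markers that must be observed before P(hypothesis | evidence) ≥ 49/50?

Prior odds = 0.0003/0.9997 = 3/9997.
Likelihood ratio per concordant marker = 3.5.
Target odds: 0.98 ÷ 0.02 = 49.
Require 3.5ⁿ ≥ 49 ÷ (3/9997) = 489853/3.
3.5⁹ = 40353607/512 falls short of 489853/3 but 3.5¹⁰ = 282475249/1024 reaches it, so n = 10.

10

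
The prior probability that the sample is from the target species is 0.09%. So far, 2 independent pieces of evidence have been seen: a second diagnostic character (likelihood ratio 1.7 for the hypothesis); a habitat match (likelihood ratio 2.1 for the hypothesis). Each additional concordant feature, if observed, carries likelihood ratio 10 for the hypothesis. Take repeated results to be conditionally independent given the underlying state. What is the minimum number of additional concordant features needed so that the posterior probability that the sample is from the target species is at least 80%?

4

Prior odds = 0.0009/0.9991 = 9/9991.
Combined Bayes factor of the evidence already in hand = 1.7 × 2.1 = 3.57.
Odds after that evidence = (9/9991) × 3.57 = 3213/999100.
Target odds = 0.8/0.2 = 4.
Need 10ⁿ ≥ 4 ÷ (3213/999100) = 3996400/3213.
10³ = 1000 falls short of 3996400/3213 but 10⁴ = 10000 reaches it, so n = 4.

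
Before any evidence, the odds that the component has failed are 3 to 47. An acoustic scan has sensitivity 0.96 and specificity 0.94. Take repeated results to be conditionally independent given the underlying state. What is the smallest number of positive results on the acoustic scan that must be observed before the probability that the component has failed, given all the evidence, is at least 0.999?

4

Prior odds = 3/47.
False-positive rate = 1 − 0.94 = 0.06; likelihood ratio of a positive = 0.96/0.06 = 16.
Target posterior odds = 0.999/0.001 = 999.
Require 16ⁿ ≥ 999 ÷ (3/47) = 15651.
16³ = 4096 falls short of 15651 but 16⁴ = 65536 reaches it, so n = 4.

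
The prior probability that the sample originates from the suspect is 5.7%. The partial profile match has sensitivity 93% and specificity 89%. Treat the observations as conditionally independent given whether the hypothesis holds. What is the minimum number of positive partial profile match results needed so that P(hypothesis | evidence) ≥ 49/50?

4

Prior odds = 0.057/0.943 = 57/943.
False-positive rate = 1 − 0.89 = 0.11; likelihood ratio of a positive = 0.93/0.11 = 93/11.
Target posterior odds = 0.98/0.02 = 49.
Require (93/11)ⁿ ≥ 49 ÷ (57/943) = 46207/57.
(93/11)³ = 804357/1331 falls short of 46207/57 but (93/11)⁴ = 74805201/14641 reaches it, so n = 4.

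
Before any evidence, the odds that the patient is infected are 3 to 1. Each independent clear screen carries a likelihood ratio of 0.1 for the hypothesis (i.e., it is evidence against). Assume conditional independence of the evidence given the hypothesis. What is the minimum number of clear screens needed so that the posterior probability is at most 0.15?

2

Prior odds = 3.
Likelihood ratio per clear screen = 0.1.
Target odds: 0.15 ÷ 0.85 = 3/17.
Need 3 × 0.1ⁿ ≤ 3/17, i.e. 0.1ⁿ ≤ 1/17.
0.1¹ = 0.1 is still above 1/17 but 0.1² = 0.01 is at or below it, so n = 2.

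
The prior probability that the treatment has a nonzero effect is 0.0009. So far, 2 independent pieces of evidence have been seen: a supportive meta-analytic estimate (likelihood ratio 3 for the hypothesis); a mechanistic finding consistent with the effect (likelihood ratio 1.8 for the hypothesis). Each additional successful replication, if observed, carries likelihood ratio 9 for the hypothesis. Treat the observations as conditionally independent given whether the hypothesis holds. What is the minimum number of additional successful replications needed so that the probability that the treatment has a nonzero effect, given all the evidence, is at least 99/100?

5

Prior odds = 0.0009/0.9991 = 9/9991.
Combined Bayes factor of the evidence already in hand = 3 × 1.8 = 5.4.
Odds after that evidence = (9/9991) × 5.4 = 243/49955.
Target odds = 0.99/0.01 = 99.
Need 9ⁿ ≥ 99 ÷ (243/49955) = 549505/27.
9⁴ = 6561 falls short of 549505/27 but 9⁵ = 59049 reaches it, so n = 5.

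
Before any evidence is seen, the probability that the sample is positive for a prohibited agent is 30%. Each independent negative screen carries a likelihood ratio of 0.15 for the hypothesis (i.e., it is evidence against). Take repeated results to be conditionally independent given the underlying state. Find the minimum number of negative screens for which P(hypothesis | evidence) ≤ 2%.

Prior odds: 0.3 ÷ 0.7 = 3/7.
Likelihood ratio per negative screen = 0.15.
Target posterior odds = 0.02/0.98 = 1/49.
Require 0.15ⁿ ≤ 1/49 ÷ (3/7) = 1/21.
0.15¹ = 0.15 is still above 1/21 but 0.15² = 0.0225 is at or below it, so n = 2.

2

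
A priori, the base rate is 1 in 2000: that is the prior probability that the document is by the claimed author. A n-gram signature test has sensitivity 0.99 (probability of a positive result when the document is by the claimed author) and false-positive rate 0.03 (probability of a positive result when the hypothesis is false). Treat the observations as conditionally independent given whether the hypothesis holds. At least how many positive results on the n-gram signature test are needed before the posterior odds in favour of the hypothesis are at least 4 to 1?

Prior odds: 0.0005 ÷ 0.9995 = 1/1999.
Likelihood ratio of a positive result = 0.99/0.03 = 33.
Target odds = 4.
Require 33ⁿ ≥ 4 ÷ (1/1999) = 7996.
33² = 1089 falls short of 7996 but 33³ = 35937 reaches it, so n = 3.

3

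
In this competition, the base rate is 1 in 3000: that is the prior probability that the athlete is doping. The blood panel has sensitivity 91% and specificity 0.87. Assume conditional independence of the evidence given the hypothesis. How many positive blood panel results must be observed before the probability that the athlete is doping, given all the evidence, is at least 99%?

Prior odds = (1/3000)/(2999/3000) = 1/2999.
False-positive rate = 1 − 0.87 = 0.13; likelihood ratio of a positive = 0.91/0.13 = 7.
Target odds: 0.99 ÷ 0.01 = 99.
Need (1/2999) × 7ⁿ ≥ 99, i.e. 7ⁿ ≥ 296901.
7⁶ = 117649 falls short of 296901 but 7⁷ = 823543 reaches it, so n = 7.

7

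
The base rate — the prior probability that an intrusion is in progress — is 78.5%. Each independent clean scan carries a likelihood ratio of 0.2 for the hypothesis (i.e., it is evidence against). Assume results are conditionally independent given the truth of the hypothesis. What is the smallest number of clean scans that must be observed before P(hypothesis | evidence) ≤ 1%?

Prior odds: 0.785 ÷ 0.215 = 157/43.
Likelihood ratio per clean scan = 0.2.
Target posterior odds = 0.01/0.99 = 1/99.
Need (157/43) × 0.2ⁿ ≤ 1/99, i.e. 0.2ⁿ ≤ 43/15543.
0.2³ = 0.008 is still above 43/15543 but 0.2⁴ = 0.0016 is at or below it, so n = 4.

4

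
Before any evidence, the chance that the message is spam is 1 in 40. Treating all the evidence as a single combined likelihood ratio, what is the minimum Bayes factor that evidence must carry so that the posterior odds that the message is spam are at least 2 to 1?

Prior odds = 0.025/0.975 = 1/39.
Target odds = 2.
Required Bayes factor = 2 ÷ (1/39) = 78.

78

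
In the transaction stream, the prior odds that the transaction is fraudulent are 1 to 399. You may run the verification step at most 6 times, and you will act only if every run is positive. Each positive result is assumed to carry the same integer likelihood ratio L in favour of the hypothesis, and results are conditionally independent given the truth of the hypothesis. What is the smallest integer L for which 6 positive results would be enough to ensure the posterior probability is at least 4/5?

4

Prior odds = 1/399.
Target odds = 0.8/0.2 = 4.
Need L⁶ ≥ 4 ÷ (1/399) = 1596.
3⁶ = 729 < 1596 ≤ 4096 = 4⁶, so L = 4.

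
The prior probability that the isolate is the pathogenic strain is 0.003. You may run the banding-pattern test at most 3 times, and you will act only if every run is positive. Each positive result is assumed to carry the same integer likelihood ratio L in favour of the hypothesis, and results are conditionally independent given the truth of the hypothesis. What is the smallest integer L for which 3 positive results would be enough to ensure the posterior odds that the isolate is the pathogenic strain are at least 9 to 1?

15

Prior odds = 0.003/0.997 = 3/997.
Target odds = 9.
Need L³ ≥ 9 ÷ (3/997) = 2991.
14³ = 2744 < 2991 ≤ 3375 = 15³, so L = 15.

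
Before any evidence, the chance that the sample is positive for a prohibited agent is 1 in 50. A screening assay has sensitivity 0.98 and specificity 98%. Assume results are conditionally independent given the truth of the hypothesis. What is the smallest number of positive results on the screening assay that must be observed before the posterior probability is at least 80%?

Prior odds: 0.02 ÷ 0.98 = 1/49.
False-positive rate = 1 − 0.98 = 0.02; likelihood ratio of a positive = 0.98/0.02 = 49.
Target posterior odds = 0.8/0.2 = 4.
Need (1/49) × 49ⁿ ≥ 4, i.e. 49ⁿ ≥ 196.
49¹ = 49 falls short of 196 but 49² = 2401 reaches it, so n = 2.

2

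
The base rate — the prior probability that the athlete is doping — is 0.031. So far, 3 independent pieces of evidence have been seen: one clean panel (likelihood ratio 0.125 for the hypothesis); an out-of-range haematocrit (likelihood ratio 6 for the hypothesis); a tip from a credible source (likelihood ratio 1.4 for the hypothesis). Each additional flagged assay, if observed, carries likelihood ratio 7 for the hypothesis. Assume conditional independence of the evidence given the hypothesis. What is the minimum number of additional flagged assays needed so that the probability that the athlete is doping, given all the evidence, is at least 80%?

3

Prior odds = 0.031/0.969 = 31/969.
Combined Bayes factor of the evidence already in hand = 0.125 × 6 × 1.4 = 1.05.
Odds after that evidence = (31/969) × 1.05 = 217/6460.
Target odds = 0.8/0.2 = 4.
Need 7ⁿ ≥ 4 ÷ (217/6460) = 25840/217.
7² = 49 falls short of 25840/217 but 7³ = 343 reaches it, so n = 3.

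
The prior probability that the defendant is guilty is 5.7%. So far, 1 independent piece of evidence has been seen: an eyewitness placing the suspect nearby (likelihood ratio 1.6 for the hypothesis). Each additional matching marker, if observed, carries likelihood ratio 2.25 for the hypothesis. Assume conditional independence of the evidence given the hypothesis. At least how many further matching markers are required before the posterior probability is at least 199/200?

Prior odds = 0.057/0.943 = 57/943.
Bayes factor of the evidence already in hand = 1.6.
Odds after that evidence = (57/943) × 1.6 = 456/4715.
Target odds = 0.995/0.005 = 199.
Need 2.25ⁿ ≥ 199 ÷ (456/4715) = 938285/456.
2.25⁹ = 387420489/262144 falls short of 938285/456 but 2.25¹⁰ ≈3325.26 reaches it, so n = 10.

10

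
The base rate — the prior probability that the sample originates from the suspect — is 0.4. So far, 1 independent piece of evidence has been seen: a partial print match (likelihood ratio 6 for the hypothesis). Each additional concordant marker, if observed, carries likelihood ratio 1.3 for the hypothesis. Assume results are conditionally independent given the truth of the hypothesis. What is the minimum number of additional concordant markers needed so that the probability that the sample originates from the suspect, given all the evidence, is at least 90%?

Prior odds = 0.4/0.6 = 2/3.
Bayes factor of the evidence already in hand = 6.
Odds after that evidence = (2/3) × 6 = 4.
Target odds = 0.9/0.1 = 9.
Need 1.3ⁿ ≥ 9 ÷ 4 = 2.25.
1.3³ = 2.197 falls short of 2.25 but 1.3⁴ = 2.8561 reaches it, so n = 4.

4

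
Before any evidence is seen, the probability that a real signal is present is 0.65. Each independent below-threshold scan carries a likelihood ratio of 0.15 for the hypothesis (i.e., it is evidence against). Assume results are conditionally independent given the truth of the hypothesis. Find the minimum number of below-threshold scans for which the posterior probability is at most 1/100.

3

Prior odds: 0.65 ÷ 0.35 = 13/7.
Likelihood ratio per below-threshold scan = 0.15.
Target odds: 0.01 ÷ 0.99 = 1/99.
Require 0.15ⁿ ≤ 1/99 ÷ (13/7) = 7/1287.
0.15² = 0.0225 is still above 7/1287 but 0.15³ = 0.003375 is at or below it, so n = 3.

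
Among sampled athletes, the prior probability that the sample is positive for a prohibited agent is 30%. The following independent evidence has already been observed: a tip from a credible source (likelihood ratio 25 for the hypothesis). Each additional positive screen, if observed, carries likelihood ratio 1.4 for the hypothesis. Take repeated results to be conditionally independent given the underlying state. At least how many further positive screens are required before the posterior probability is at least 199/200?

Prior odds = 0.3/0.7 = 3/7.
Bayes factor of the evidence already in hand = 25.
Odds after that evidence = (3/7) × 25 = 75/7.
Target odds = 0.995/0.005 = 199.
Need 1.4ⁿ ≥ 199 ÷ (75/7) = 1393/75.
1.4⁸ = 5764801/390625 falls short of 1393/75 but 1.4⁹ = 40353607/1953125 reaches it, so n = 9.

9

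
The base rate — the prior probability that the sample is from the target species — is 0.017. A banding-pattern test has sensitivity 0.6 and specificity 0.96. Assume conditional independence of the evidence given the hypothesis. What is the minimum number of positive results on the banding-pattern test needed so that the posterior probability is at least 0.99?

4

Prior odds = 0.017/0.983 = 17/983.
False-positive rate = 1 − 0.96 = 0.04; likelihood ratio of a positive = 0.6/0.04 = 15.
Target posterior odds = 0.99/0.01 = 99.
Require 15ⁿ ≥ 99 ÷ (17/983) = 97317/17.
15³ = 3375 falls short of 97317/17 but 15⁴ = 50625 reaches it, so n = 4.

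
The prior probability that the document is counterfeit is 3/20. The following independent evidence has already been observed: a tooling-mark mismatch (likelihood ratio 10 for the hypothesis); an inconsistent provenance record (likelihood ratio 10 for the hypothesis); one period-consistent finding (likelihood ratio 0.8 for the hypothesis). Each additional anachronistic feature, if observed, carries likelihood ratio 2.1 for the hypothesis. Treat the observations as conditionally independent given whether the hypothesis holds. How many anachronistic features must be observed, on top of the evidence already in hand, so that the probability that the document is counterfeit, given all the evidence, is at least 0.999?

6

Prior odds = 0.15/0.85 = 3/17.
Combined Bayes factor of the evidence already in hand = 10 × 10 × 0.8 = 80.
Odds after that evidence = (3/17) × 80 = 240/17.
Target odds = 0.999/0.001 = 999.
Need 2.1ⁿ ≥ 999 ÷ (240/17) = 70.7625.
2.1⁵ = 4084101/100000 falls short of 70.7625 but 2.1⁶ = 85766121/1000000 reaches it, so n = 6.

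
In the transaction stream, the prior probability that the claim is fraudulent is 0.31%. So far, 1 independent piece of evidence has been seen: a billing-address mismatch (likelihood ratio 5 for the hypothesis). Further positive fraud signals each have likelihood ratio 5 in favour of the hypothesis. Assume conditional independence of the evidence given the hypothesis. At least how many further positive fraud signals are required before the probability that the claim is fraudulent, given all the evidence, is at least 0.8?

4

Prior odds = 0.0031/0.9969 = 31/9969.
Bayes factor of the evidence already in hand = 5.
Odds after that evidence = (31/9969) × 5 = 155/9969.
Target odds = 0.8/0.2 = 4.
Need 5ⁿ ≥ 4 ÷ (155/9969) = 39876/155.
5³ = 125 falls short of 39876/155 but 5⁴ = 625 reaches it, so n = 4.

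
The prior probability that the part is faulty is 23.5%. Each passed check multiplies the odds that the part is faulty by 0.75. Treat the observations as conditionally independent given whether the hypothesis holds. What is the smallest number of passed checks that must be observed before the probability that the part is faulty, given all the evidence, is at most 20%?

1

Prior odds = 0.235/0.765 = 47/153.
Likelihood ratio per passed check = 0.75.
Target posterior odds = 0.2/0.8 = 0.25.
Need (47/153) × 0.75ⁿ ≤ 0.25, i.e. 0.75ⁿ ≤ 153/188.
0.75¹ = 0.75, which is already at or below the required 153/188; so n = 1.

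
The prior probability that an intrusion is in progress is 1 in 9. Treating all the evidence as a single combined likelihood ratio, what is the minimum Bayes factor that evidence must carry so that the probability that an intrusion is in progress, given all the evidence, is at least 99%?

Prior odds = (1/9)/(8/9) = 0.125.
Target odds = 0.99/0.01 = 99.
Required Bayes factor = 99 ÷ 0.125 = 792.

792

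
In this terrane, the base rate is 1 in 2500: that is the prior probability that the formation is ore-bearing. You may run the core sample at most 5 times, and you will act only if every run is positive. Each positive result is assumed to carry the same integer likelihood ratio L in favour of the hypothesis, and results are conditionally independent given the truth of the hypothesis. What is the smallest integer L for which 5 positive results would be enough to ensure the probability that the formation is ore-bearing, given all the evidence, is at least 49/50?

Prior odds = 0.0004/0.9996 = 1/2499.
Target odds = 0.98/0.02 = 49.
Need L⁵ ≥ 49 ÷ (1/2499) = 122451.
10⁵ = 100000 < 122451 ≤ 161051 = 11⁵, so L = 11.

11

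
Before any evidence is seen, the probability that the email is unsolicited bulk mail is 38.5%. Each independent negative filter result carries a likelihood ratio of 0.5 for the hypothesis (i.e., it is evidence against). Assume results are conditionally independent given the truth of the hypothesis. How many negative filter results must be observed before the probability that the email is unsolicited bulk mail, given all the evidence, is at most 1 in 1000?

Prior odds: 0.385 ÷ 0.615 = 77/123.
Likelihood ratio per negative filter result = 0.5.
Target posterior odds = 0.001/0.999 = 1/999.
Need (77/123) × 0.5ⁿ ≤ 1/999, i.e. 0.5ⁿ ≤ 41/25641.
0.5⁹ = 0.001953125 is still above 41/25641 but 0.5¹⁰ = 1/1024 is at or below it, so n = 10.

10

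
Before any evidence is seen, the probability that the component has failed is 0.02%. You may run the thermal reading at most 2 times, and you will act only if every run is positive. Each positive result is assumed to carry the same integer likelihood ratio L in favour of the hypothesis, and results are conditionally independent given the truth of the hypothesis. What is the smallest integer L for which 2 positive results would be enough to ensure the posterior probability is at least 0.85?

169

Prior odds = 0.0002/0.9998 = 1/4999.
Target odds = 0.85/0.15 = 17/3.
Need L² ≥ 17/3 ÷ (1/4999) = 84983/3.
168² = 28224 < 84983/3 ≤ 28561 = 169², so L = 169.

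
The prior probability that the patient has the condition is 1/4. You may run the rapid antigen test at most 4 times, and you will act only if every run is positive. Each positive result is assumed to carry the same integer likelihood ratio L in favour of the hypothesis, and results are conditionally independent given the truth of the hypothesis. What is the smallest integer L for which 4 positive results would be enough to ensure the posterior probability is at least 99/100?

Prior odds = 0.25/0.75 = 1/3.
Target odds = 0.99/0.01 = 99.
Need L⁴ ≥ 99 ÷ (1/3) = 297.
4⁴ = 256 < 297 ≤ 625 = 5⁴, so L = 5.

5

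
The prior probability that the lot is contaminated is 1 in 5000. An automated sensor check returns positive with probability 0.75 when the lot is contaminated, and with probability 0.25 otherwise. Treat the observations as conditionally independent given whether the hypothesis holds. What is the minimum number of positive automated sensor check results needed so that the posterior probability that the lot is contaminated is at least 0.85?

Prior odds = 0.0002/0.9998 = 1/4999.
Likelihood ratio of a positive result = 0.75/0.25 = 3.
Target odds: 0.85 ÷ 0.15 = 17/3.
Require 3ⁿ ≥ 17/3 ÷ (1/4999) = 84983/3.
3⁹ = 19683 falls short of 84983/3 but 3¹⁰ = 59049 reaches it, so n = 10.

10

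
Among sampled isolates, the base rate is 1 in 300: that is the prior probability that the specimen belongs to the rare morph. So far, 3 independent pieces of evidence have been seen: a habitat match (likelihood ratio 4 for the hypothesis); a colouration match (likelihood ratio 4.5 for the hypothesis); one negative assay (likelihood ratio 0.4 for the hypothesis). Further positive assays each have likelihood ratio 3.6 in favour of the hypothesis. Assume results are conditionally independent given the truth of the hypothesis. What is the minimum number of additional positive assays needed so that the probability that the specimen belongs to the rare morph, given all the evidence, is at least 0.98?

6

Prior odds = (1/300)/(299/300) = 1/299.
Combined Bayes factor of the evidence already in hand = 4 × 4.5 × 0.4 = 7.2.
Odds after that evidence = (1/299) × 7.2 = 36/1495.
Target odds = 0.98/0.02 = 49.
Need 3.6ⁿ ≥ 49 ÷ (36/1495) = 73255/36.
3.6⁵ = 604.66176 falls short of 73255/36 but 3.6⁶ = 34012224/15625 reaches it, so n = 6.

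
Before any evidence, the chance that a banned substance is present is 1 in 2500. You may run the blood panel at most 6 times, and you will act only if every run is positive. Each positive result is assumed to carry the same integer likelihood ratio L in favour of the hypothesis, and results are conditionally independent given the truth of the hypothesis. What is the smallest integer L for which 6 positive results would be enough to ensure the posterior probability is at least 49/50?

8

Prior odds = 0.0004/0.9996 = 1/2499.
Target odds = 0.98/0.02 = 49.
Need L⁶ ≥ 49 ÷ (1/2499) = 122451.
7⁶ = 117649 < 122451 ≤ 262144 = 8⁶, so L = 8.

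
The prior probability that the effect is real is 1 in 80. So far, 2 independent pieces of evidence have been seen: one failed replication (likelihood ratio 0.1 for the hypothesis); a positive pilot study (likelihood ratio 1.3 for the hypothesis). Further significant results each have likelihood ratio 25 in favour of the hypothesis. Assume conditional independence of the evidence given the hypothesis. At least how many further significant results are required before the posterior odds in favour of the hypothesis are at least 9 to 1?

Prior odds = 0.0125/0.9875 = 1/79.
Combined Bayes factor of the evidence already in hand = 0.1 × 1.3 = 0.13.
Odds after that evidence = (1/79) × 0.13 = 13/7900.
Target odds = 9.
Need 25ⁿ ≥ 9 ÷ (13/7900) = 71100/13.
25² = 625 falls short of 71100/13 but 25³ = 15625 reaches it, so n = 3.

3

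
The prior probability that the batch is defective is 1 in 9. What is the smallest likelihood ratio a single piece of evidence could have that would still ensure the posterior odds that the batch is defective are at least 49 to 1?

392

Prior odds = (1/9)/(8/9) = 0.125.
Target odds = 49.
Required Bayes factor = 49 ÷ 0.125 = 392.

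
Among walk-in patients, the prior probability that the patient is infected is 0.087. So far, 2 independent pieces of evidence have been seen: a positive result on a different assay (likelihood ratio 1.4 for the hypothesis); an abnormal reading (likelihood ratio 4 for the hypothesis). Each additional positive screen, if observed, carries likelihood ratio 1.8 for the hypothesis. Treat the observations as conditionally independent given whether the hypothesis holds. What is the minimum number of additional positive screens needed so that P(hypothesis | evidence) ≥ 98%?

8

Prior odds = 0.087/0.913 = 87/913.
Combined Bayes factor of the evidence already in hand = 1.4 × 4 = 5.6.
Odds after that evidence = (87/913) × 5.6 = 2436/4565.
Target odds = 0.98/0.02 = 49.
Need 1.8ⁿ ≥ 49 ÷ (2436/4565) = 31955/348.
1.8⁷ = 4782969/78125 falls short of 31955/348 but 1.8⁸ = 43046721/390625 reaches it, so n = 8.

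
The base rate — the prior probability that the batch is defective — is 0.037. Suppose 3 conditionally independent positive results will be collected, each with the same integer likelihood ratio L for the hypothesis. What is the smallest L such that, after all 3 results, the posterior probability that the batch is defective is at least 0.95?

8

Prior odds = 0.037/0.963 = 37/963.
Target odds = 0.95/0.05 = 19.
Need L³ ≥ 19 ÷ (37/963) = 18297/37.
7³ = 343 < 18297/37 ≤ 512 = 8³, so L = 8.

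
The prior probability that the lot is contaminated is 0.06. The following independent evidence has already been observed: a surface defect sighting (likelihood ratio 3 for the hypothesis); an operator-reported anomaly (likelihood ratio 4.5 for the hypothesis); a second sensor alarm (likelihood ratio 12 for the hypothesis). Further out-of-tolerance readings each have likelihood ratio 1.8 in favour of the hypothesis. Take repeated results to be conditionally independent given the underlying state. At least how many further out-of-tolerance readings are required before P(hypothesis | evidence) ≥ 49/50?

3

Prior odds = 0.06/0.94 = 3/47.
Combined Bayes factor of the evidence already in hand = 3 × 4.5 × 12 = 162.
Odds after that evidence = (3/47) × 162 = 486/47.
Target odds = 0.98/0.02 = 49.
Need 1.8ⁿ ≥ 49 ÷ (486/47) = 2303/486.
1.8² = 3.24 falls short of 2303/486 but 1.8³ = 5.832 reaches it, so n = 3.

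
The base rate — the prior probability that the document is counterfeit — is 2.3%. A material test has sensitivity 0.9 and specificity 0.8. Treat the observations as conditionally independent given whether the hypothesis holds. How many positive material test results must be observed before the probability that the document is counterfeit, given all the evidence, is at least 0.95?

Prior odds = 0.023/0.977 = 23/977.
False-positive rate = 1 − 0.8 = 0.2; likelihood ratio of a positive = 0.9/0.2 = 4.5.
Target odds: 0.95 ÷ 0.05 = 19.
Require 4.5ⁿ ≥ 19 ÷ (23/977) = 18563/23.
4.5⁴ = 410.0625 falls short of 18563/23 but 4.5⁵ = 1845.28125 reaches it, so n = 5.

5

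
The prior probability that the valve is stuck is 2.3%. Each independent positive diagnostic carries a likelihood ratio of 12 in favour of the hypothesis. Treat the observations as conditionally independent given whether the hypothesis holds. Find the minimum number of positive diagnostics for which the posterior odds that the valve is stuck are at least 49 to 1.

4

Prior odds = 0.023/0.977 = 23/977.
Likelihood ratio per positive diagnostic = 12.
Target odds = 49.
Require 12ⁿ ≥ 49 ÷ (23/977) = 47873/23.
12³ = 1728 falls short of 47873/23 but 12⁴ = 20736 reaches it, so n = 4.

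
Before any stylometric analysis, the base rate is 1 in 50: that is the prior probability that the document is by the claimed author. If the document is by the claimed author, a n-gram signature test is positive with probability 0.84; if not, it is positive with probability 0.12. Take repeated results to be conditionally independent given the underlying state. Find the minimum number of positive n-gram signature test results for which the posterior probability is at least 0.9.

4

Prior odds: 0.02 ÷ 0.98 = 1/49.
Likelihood ratio of a positive = 0.84/0.12 = 7.
Target posterior odds = 0.9/0.1 = 9.
Need (1/49) × 7ⁿ ≥ 9, i.e. 7ⁿ ≥ 441.
7³ = 343 falls short of 441 but 7⁴ = 2401 reaches it, so n = 4.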